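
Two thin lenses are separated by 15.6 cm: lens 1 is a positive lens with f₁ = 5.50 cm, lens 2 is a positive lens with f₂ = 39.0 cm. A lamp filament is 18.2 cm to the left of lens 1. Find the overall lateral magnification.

m = -0.540

Lens 1: 1/d_i1 = 1/(5.50) − 1/(18.2) = 0.1269, so d_i1 = 7.882 cm; m₁ = −d_i1/d_o1 = -0.4331.
d_o2 = 15.6 − (7.882) = 7.718 cm.
Lens 2: 1/d_i2 = 1/(39.0) − 1/(7.718) = -0.1039, so d_i2 = -9.622 cm; m₂ = −d_i2/d_o2 = +1.247.
m = m₁·m₂ = (-0.4331)(+1.247) = -0.540.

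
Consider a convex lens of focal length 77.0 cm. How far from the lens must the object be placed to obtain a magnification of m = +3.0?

m = −d_i/d_o ⇒ d_i = −m·d_o.
1/f = 1/d_o + 1/d_i = 1/d_o − 1/(m·d_o) = (1 − 1/m)/d_o, so d_o = f(1 − 1/m) = (77.00)(1 − 1/(+3.0)) = 51.3 cm.

51.3 cm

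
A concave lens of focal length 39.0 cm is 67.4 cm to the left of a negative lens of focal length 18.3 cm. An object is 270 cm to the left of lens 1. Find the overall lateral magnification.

f₁ = −39.0 cm (diverging).
Lens 1: 1/d_i1 = 1/(-39.0) − 1/(270) = -0.02934, so d_i1 = -34.08 cm; m₁ = −d_i1/d_o1 = +0.1262.
d_o2 = 67.4 − (-34.08) = 101.5 cm.
f₂ = −18.3 cm (diverging).
Lens 2: 1/d_i2 = 1/(-18.3) − 1/(101.5) = -0.06450, so d_i2 = -15.50 cm; m₂ = −d_i2/d_o2 = +0.1528.
m = m₁·m₂ = (+0.1262)(+0.1528) = +0.0193.

m = +0.0193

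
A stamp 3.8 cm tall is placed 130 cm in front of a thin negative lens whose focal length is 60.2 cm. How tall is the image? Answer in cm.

For a negative lens, f = -60.2 cm.
1/d_i = 1/f − 1/d_o = 1/(-60.20) − 1/(130) = -0.02430, so d_i = -41.15 cm.
m = −d_i/d_o = +0.3165.
|h_i| = |m|·h_o = 0.3165 × 3.8 = 1.20 cm. The image is virtual, upright and reduced, on the same side as the object.

1.20 cm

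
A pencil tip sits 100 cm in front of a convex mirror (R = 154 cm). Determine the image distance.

f = R/2 = 154/2 = 77.00 cm; for a convex mirror, f = -77.00 cm.
Mirror equation: 1/s_i = 1/f − 1/s_o = 1/(-77.00) − 1/(100) = -0.01299 − 0.01000 = -0.02299, so s_i = -43.5 cm.
The image is virtual, upright and reduced, behind the mirror.

43.5 cm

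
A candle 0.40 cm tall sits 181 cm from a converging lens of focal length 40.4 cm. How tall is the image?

1/d_i = 1/f − 1/d_o = 1/(40.40) − 1/(181) = 0.01923, so d_i = 52.01 cm.
m = −d_i/d_o = -0.2873.
|h_i| = |m|·h_o = 0.2873 × 0.40 = 0.115 cm. The image is real, inverted and reduced, on the far side of the lens.

0.115 cm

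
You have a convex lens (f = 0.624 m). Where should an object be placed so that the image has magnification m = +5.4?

m = −d_i/d_o ⇒ d_i = −m·d_o.
1/f = 1/d_o + 1/d_i = 1/d_o − 1/(m·d_o) = (1 − 1/m)/d_o, so d_o = f(1 − 1/m) = (0.6240)(1 − 1/(+5.4)) = 0.508 m.

0.508 m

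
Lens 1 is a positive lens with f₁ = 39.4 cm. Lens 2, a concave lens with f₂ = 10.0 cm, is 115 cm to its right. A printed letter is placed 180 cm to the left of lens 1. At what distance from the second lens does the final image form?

8.66 cm

Lens 1: 1/d_i1 = 1/f₁ − 1/d_o1 = 1/(39.4) − 1/(180) = 0.01983, so d_i1 = 50.44 cm.
The intermediate image is 50.44 cm to the right of lens 1, which is 115 − (50.44) = 64.56 cm to the left of lens 2, so d_o2 = +64.56 cm.
Lens 2 is diverging, so f₂ = −10.0 cm.
Lens 2: 1/d_i2 = 1/f₂ − 1/d_o2 = 1/(-10.0) − 1/(64.56) = -0.1155, so d_i2 = -8.66 cm.
The final image is virtual, 8.66 cm to the left of lens 2 (overall magnification ≈ -0.038).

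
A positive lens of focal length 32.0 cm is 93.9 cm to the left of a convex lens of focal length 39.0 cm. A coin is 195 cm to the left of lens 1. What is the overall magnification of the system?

Lens 1: 1/d_i1 = 1/(32.0) − 1/(195) = 0.02612, so d_i1 = 38.28 cm; m₁ = −d_i1/d_o1 = -0.1963.
d_o2 = 93.9 − (38.28) = 55.62 cm.
Lens 2: 1/d_i2 = 1/(39.0) − 1/(55.62) = 0.007662, so d_i2 = 130.5 cm; m₂ = −d_i2/d_o2 = -2.347.
m = m₁·m₂ = (-0.1963)(-2.347) = +0.461.

m = +0.461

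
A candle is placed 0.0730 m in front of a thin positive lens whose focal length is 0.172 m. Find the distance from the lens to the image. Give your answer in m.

0.127 m

Thin-lens equation: 1/q = 1/f − 1/p = 1/(0.1720) − 1/(0.0730) = 5.814 − 13.70 = -7.885, so q = -0.127 m.
The image is virtual, upright and enlarged, on the same side as the object.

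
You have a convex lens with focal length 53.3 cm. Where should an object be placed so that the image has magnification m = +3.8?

m = −d_i/d_o ⇒ d_i = −m·d_o.
1/f = 1/d_o + 1/d_i = 1/d_o − 1/(m·d_o) = (1 − 1/m)/d_o, so d_o = f(1 − 1/m) = (53.30)(1 − 1/(+3.8)) = 39.3 cm.

39.3 cm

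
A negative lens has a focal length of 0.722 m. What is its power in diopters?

For a negative lens, f = −0.722 m.
P = 1/f = 1/(-0.722 m) = -1.39 D.

P = -1.39 D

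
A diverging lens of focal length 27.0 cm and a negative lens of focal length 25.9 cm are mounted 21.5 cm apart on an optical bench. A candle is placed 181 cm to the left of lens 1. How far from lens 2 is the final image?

Lens 1 is diverging, so f₁ = −27.0 cm.
Lens 1: 1/d_i1 = 1/f₁ − 1/d_o1 = 1/(-27.0) − 1/(181) = -0.04256, so d_i1 = -23.50 cm.
The intermediate image is 23.50 cm to the left of lens 1 (virtual), which is 21.5 − (-23.50) = 45.00 cm to the left of lens 2, so d_o2 = +45.00 cm.
Lens 2 is diverging, so f₂ = −25.9 cm.
Lens 2: 1/d_i2 = 1/f₂ − 1/d_o2 = 1/(-25.9) − 1/(45.00) = -0.06083, so d_i2 = -16.4 cm.
The final image is virtual, 16.4 cm to the left of lens 2 (overall magnification ≈ 0.047).

16.4 cm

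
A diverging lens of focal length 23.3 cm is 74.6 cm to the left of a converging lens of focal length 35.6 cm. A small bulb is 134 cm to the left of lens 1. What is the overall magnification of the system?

m = -0.0896

f₁ = −23.3 cm (diverging).
Lens 1: 1/d_i1 = 1/(-23.3) − 1/(134) = -0.05038, so d_i1 = -19.85 cm; m₁ = −d_i1/d_o1 = +0.1481.
d_o2 = 74.6 − (-19.85) = 94.45 cm.
Lens 2: 1/d_i2 = 1/(35.6) − 1/(94.45) = 0.01750, so d_i2 = 57.14 cm; m₂ = −d_i2/d_o2 = -0.6049.
m = m₁·m₂ = (+0.1481)(-0.6049) = -0.0896.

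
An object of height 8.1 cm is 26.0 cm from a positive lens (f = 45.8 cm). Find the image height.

18.7 cm

1/d_i = 1/f − 1/d_o = 1/(45.80) − 1/(26.0) = -0.01663, so d_i = -60.14 cm.
m = −d_i/d_o = +2.313.
|h_i| = |m|·h_o = 2.313 × 8.1 = 18.7 cm. The image is virtual, upright and enlarged, on the same side as the object.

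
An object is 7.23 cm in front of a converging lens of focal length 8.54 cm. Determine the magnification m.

m = +6.52

1/d_i = 1/f − 1/d_o = 1/(8.540) − 1/(7.23) = -0.02122, so d_i = -47.13 cm.
m = −d_i/d_o = −(-47.13)/(7.23) = +6.52.
The image is virtual, upright and enlarged, on the same side as the object.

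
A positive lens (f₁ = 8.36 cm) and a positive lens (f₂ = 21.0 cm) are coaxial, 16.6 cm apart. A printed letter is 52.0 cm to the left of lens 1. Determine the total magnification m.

m = -0.280

Lens 1: 1/d_i1 = 1/(8.36) − 1/(52.0) = 0.1004, so d_i1 = 9.962 cm; m₁ = −d_i1/d_o1 = -0.1916.
d_o2 = 16.6 − (9.962) = 6.638 cm.
Lens 2: 1/d_i2 = 1/(21.0) − 1/(6.638) = -0.1030, so d_i2 = -9.706 cm; m₂ = −d_i2/d_o2 = +1.462.
m = m₁·m₂ = (-0.1916)(+1.462) = -0.280.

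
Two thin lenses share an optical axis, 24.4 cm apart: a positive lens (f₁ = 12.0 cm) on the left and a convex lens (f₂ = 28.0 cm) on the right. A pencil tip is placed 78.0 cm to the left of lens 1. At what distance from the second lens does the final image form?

16.1 cm

Lens 1: 1/d_i1 = 1/f₁ − 1/d_o1 = 1/(12.0) − 1/(78.0) = 0.07051, so d_i1 = 14.18 cm.
The intermediate image is 14.18 cm to the right of lens 1, which is 24.4 − (14.18) = 10.22 cm to the left of lens 2, so d_o2 = +10.22 cm.
Lens 2: 1/d_i2 = 1/f₂ − 1/d_o2 = 1/(28.0) − 1/(10.22) = -0.06213, so d_i2 = -16.1 cm.
The final image is virtual, 16.1 cm to the left of lens 2 (overall magnification ≈ -0.29).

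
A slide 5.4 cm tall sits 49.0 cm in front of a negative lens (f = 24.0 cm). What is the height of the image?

1.78 cm

For a negative lens, f = -24.0 cm.
1/d_i = 1/f − 1/d_o = 1/(-24.00) − 1/(49.0) = -0.06207, so d_i = -16.11 cm.
m = −d_i/d_o = +0.3288.
|h_i| = |m|·h_o = 0.3288 × 5.4 = 1.78 cm. The image is virtual, upright and reduced, on the same side as the object.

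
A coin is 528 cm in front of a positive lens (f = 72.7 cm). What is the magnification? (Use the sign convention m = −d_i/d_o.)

m = -0.160

1/d_i = 1/f − 1/d_o = 1/(72.70) − 1/(528) = 0.01186, so d_i = 84.31 cm.
m = −d_i/d_o = −(84.31)/(528) = -0.160.
The image is real, inverted and reduced, on the far side of the lens.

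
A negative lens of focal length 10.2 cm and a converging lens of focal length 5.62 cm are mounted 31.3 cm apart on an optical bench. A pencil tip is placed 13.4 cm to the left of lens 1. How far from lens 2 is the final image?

Lens 1 is diverging, so f₁ = −10.2 cm.
Lens 1: 1/d_i1 = 1/f₁ − 1/d_o1 = 1/(-10.2) − 1/(13.4) = -0.1727, so d_i1 = -5.792 cm.
The intermediate image is 5.792 cm to the left of lens 1 (virtual), which is 31.3 − (-5.792) = 37.09 cm to the left of lens 2, so d_o2 = +37.09 cm.
Lens 2: 1/d_i2 = 1/f₂ − 1/d_o2 = 1/(5.62) − 1/(37.09) = 0.1510, so d_i2 = 6.62 cm.
The final image is real, 6.62 cm to the right of lens 2 (overall magnification ≈ -0.077).

6.62 cm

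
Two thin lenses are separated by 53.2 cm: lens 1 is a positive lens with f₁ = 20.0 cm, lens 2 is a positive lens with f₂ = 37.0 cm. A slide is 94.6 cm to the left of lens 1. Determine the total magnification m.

m = -1.08

Lens 1: 1/d_i1 = 1/(20.0) − 1/(94.6) = 0.03943, so d_i1 = 25.36 cm; m₁ = −d_i1/d_o1 = -0.2681.
d_o2 = 53.2 − (25.36) = 27.84 cm.
Lens 2: 1/d_i2 = 1/(37.0) − 1/(27.84) = -0.008893, so d_i2 = -112.5 cm; m₂ = −d_i2/d_o2 = +4.039.
m = m₁·m₂ = (-0.2681)(+4.039) = -1.08.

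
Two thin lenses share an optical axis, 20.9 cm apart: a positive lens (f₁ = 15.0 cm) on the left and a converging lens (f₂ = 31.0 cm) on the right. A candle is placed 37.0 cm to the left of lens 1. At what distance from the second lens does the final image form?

3.80 cm

Lens 1: 1/d_i1 = 1/f₁ − 1/d_o1 = 1/(15.0) − 1/(37.0) = 0.03964, so d_i1 = 25.23 cm.
The intermediate image is 25.23 cm to the right of lens 1, which lies 4.330 cm to the right of lens 2 — a virtual object — so d_o2 = −4.330 cm.
Lens 2: 1/d_i2 = 1/f₂ − 1/d_o2 = 1/(31.0) − 1/(-4.330) = 0.2632, so d_i2 = 3.80 cm.
The final image is real, 3.80 cm to the right of lens 2 (overall magnification ≈ -0.60).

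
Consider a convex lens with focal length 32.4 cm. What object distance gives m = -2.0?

48.6 cm

m = −d_i/d_o ⇒ d_i = −m·d_o.
1/f = 1/d_o + 1/d_i = 1/d_o − 1/(m·d_o) = (1 − 1/m)/d_o, so d_o = f(1 − 1/m) = (32.40)(1 − 1/(-2.0)) = 48.6 cm.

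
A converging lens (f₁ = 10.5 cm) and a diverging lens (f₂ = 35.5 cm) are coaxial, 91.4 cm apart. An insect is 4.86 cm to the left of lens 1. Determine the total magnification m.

m = +0.486

Lens 1: 1/d_i1 = 1/(10.5) − 1/(4.86) = -0.1105, so d_i1 = -9.048 cm; m₁ = −d_i1/d_o1 = +1.862.
d_o2 = 91.4 − (-9.048) = 100.4 cm.
f₂ = −35.5 cm (diverging).
Lens 2: 1/d_i2 = 1/(-35.5) − 1/(100.4) = -0.03813, so d_i2 = -26.23 cm; m₂ = −d_i2/d_o2 = +0.2612.
m = m₁·m₂ = (+1.862)(+0.2612) = +0.486.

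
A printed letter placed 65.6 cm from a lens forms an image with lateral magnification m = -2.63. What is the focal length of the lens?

m = −d_i/d_o ⇒ d_i = −m·d_o = −(-2.63)·(65.6) = 172.5 cm.
1/f = 1/d_o + 1/d_i = 1/(65.6) + 1/(172.5) = 0.02104, so f = 47.5 cm.
Since f is positive, the lens is converging.

f = 47.5 cm (converging)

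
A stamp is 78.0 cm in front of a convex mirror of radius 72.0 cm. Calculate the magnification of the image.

m = +0.316

f = R/2 = 72.0/2 = 36.00 cm; for a convex mirror, f = -36.00 cm.
1/d_i = 1/f − 1/d_o = 1/(-36.00) − 1/(78.0) = -0.04060, so d_i = -24.63 cm.
m = −d_i/d_o = −(-24.63)/(78.0) = +0.316.
The image is virtual, upright and reduced, behind the mirror.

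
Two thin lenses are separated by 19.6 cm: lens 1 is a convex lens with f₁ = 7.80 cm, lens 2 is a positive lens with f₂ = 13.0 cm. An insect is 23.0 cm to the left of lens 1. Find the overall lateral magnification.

Lens 1: 1/d_i1 = 1/(7.80) − 1/(23.0) = 0.08473, so d_i1 = 11.80 cm; m₁ = −d_i1/d_o1 = -0.5130.
d_o2 = 19.6 − (11.80) = 7.800 cm.
Lens 2: 1/d_i2 = 1/(13.0) − 1/(7.800) = -0.05128, so d_i2 = -19.50 cm; m₂ = −d_i2/d_o2 = +2.500.
m = m₁·m₂ = (-0.5130)(+2.500) = -1.28.

m = -1.28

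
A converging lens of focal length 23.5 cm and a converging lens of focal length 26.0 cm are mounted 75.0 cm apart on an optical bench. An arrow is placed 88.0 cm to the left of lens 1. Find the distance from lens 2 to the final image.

Lens 1: 1/d_i1 = 1/f₁ − 1/d_o1 = 1/(23.5) − 1/(88.0) = 0.03119, so d_i1 = 32.06 cm.
The intermediate image is 32.06 cm to the right of lens 1, which is 75.0 − (32.06) = 42.94 cm to the left of lens 2, so d_o2 = +42.94 cm.
Lens 2: 1/d_i2 = 1/f₂ − 1/d_o2 = 1/(26.0) − 1/(42.94) = 0.01517, so d_i2 = 65.9 cm.
The final image is real, 65.9 cm to the right of lens 2 (overall magnification ≈ 0.56).

65.9 cm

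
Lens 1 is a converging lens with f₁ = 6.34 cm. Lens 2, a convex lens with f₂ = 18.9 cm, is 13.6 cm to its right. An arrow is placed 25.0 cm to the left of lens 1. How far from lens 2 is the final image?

7.00 cm

Lens 1: 1/d_i1 = 1/f₁ − 1/d_o1 = 1/(6.34) − 1/(25.0) = 0.1177, so d_i1 = 8.494 cm.
The intermediate image is 8.494 cm to the right of lens 1, which is 13.6 − (8.494) = 5.106 cm to the left of lens 2, so d_o2 = +5.106 cm.
Lens 2: 1/d_i2 = 1/f₂ − 1/d_o2 = 1/(18.9) − 1/(5.106) = -0.1429, so d_i2 = -7.00 cm.
The final image is virtual, 7.00 cm to the left of lens 2 (overall magnification ≈ -0.47).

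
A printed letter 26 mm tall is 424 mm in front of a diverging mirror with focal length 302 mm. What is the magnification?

For a diverging mirror, f = -302 mm.
1/d_i = 1/f − 1/d_o = 1/(-302.0) − 1/(424) = -0.005670, so d_i = -176.4 mm.
m = −d_i/d_o = −(-176.4)/(424) = +0.416.
The image is virtual, upright and reduced, behind the mirror.

m = +0.416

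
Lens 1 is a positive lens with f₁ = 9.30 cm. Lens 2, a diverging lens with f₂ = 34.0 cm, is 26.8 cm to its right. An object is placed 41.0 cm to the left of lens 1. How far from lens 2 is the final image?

10.3 cm

Lens 1: 1/d_i1 = 1/f₁ − 1/d_o1 = 1/(9.30) − 1/(41.0) = 0.08314, so d_i1 = 12.03 cm.
The intermediate image is 12.03 cm to the right of lens 1, which is 26.8 − (12.03) = 14.77 cm to the left of lens 2, so d_o2 = +14.77 cm.
Lens 2 is diverging, so f₂ = −34.0 cm.
Lens 2: 1/d_i2 = 1/f₂ − 1/d_o2 = 1/(-34.0) − 1/(14.77) = -0.09712, so d_i2 = -10.3 cm.
The final image is virtual, 10.3 cm to the left of lens 2 (overall magnification ≈ -0.20).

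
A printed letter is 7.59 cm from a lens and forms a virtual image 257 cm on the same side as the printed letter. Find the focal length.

Virtual image ⇒ d_i = −257 cm.
1/f = 1/d_o + 1/d_i = 1/(7.59) + 1/(-257) = 0.1279, so f = 7.82 cm.
Since f is positive, the lens is converging.

f = 7.82 cm (converging)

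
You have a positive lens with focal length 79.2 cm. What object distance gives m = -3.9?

m = −d_i/d_o ⇒ d_i = −m·d_o.
1/f = 1/d_o + 1/d_i = 1/d_o − 1/(m·d_o) = (1 − 1/m)/d_o, so d_o = f(1 − 1/m) = (79.20)(1 − 1/(-3.9)) = 99.5 cm.

99.5 cm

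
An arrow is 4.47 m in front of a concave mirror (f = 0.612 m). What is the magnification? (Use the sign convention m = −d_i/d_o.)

m = -0.159

1/d_i = 1/f − 1/d_o = 1/(0.6120) − 1/(4.47) = 1.410, so d_i = 0.7091 m.
m = −d_i/d_o = −(0.7091)/(4.47) = -0.159.
The image is real, inverted and reduced, in front of the mirror.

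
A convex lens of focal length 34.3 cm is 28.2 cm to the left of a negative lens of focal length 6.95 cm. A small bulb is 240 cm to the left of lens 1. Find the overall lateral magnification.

Lens 1: 1/d_i1 = 1/(34.3) − 1/(240) = 0.02499, so d_i1 = 40.02 cm; m₁ = −d_i1/d_o1 = -0.1668.
d_o2 = 28.2 − (40.02) = -11.82 cm (virtual object).
f₂ = −6.95 cm (diverging).
Lens 2: 1/d_i2 = 1/(-6.95) − 1/(-11.82) = -0.05928, so d_i2 = -16.87 cm; m₂ = −d_i2/d_o2 = -1.427.
m = m₁·m₂ = (-0.1668)(-1.427) = +0.238.

m = +0.238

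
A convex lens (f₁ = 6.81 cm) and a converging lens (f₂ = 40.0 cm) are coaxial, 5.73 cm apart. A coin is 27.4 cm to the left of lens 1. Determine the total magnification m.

Lens 1: 1/d_i1 = 1/(6.81) − 1/(27.4) = 0.1103, so d_i1 = 9.062 cm; m₁ = −d_i1/d_o1 = -0.3307.
d_o2 = 5.73 − (9.062) = -3.332 cm (virtual object).
Lens 2: 1/d_i2 = 1/(40.0) − 1/(-3.332) = 0.3251, so d_i2 = 3.076 cm; m₂ = −d_i2/d_o2 = +0.9231.
m = m₁·m₂ = (-0.3307)(+0.9231) = -0.305.

m = -0.305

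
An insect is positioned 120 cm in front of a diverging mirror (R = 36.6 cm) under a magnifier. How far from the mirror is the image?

f = R/2 = 36.6/2 = 18.30 cm; for a diverging mirror, f = -18.30 cm.
Mirror equation: 1/s_i = 1/f − 1/s_o = 1/(-18.30) − 1/(120) = -0.05464 − 0.008333 = -0.06298, so s_i = -15.9 cm.
The image is virtual, upright and reduced, behind the mirror.

15.9 cm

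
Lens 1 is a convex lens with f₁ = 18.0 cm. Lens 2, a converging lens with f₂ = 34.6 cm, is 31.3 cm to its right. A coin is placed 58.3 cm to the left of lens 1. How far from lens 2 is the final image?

6.20 cm

Lens 1: 1/d_i1 = 1/f₁ − 1/d_o1 = 1/(18.0) − 1/(58.3) = 0.03840, so d_i1 = 26.04 cm.
The intermediate image is 26.04 cm to the right of lens 1, which is 31.3 − (26.04) = 5.260 cm to the left of lens 2, so d_o2 = +5.260 cm.
Lens 2: 1/d_i2 = 1/f₂ − 1/d_o2 = 1/(34.6) − 1/(5.260) = -0.1612, so d_i2 = -6.20 cm.
The final image is virtual, 6.20 cm to the left of lens 2 (overall magnification ≈ -0.53).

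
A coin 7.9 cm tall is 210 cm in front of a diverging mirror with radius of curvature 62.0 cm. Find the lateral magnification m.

m = +0.129

f = R/2 = 62.0/2 = 31.00 cm; for a diverging mirror, f = -31.00 cm.
1/d_i = 1/f − 1/d_o = 1/(-31.00) − 1/(210) = -0.03702, so d_i = -27.01 cm.
m = −d_i/d_o = −(-27.01)/(210) = +0.129.
The image is virtual, upright and reduced, behind the mirror.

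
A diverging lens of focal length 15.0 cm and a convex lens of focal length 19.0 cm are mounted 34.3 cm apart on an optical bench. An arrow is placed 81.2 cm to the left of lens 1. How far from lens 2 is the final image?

Lens 1 is diverging, so f₁ = −15.0 cm.
Lens 1: 1/d_i1 = 1/f₁ − 1/d_o1 = 1/(-15.0) − 1/(81.2) = -0.07898, so d_i1 = -12.66 cm.
The intermediate image is 12.66 cm to the left of lens 1 (virtual), which is 34.3 − (-12.66) = 46.96 cm to the left of lens 2, so d_o2 = +46.96 cm.
Lens 2: 1/d_i2 = 1/f₂ − 1/d_o2 = 1/(19.0) − 1/(46.96) = 0.03134, so d_i2 = 31.9 cm.
The final image is real, 31.9 cm to the right of lens 2 (overall magnification ≈ -0.11).

31.9 cm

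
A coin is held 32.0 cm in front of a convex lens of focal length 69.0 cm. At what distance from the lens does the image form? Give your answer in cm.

Thin-lens equation: 1/v = 1/f − 1/u = 1/(69.00) − 1/(32.0) = 0.01449 − 0.03125 = -0.01676, so v = -59.7 cm.
The image is virtual, upright and enlarged, on the same side as the object.

59.7 cm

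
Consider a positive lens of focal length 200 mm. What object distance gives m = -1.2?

367 mm

m = −d_i/d_o ⇒ d_i = −m·d_o.
1/f = 1/d_o + 1/d_i = 1/d_o − 1/(m·d_o) = (1 − 1/m)/d_o, so d_o = f(1 − 1/m) = (200.0)(1 − 1/(-1.2)) = 367 mm.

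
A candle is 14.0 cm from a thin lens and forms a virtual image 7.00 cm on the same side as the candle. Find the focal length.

f = -14.0 cm (diverging)

Virtual image ⇒ d_i = −7.00 cm.
1/f = 1/d_o + 1/d_i = 1/(14.0) + 1/(-7.00) = -0.07143, so f = -14.0 cm.
Since f is negative, the thin lens is diverging.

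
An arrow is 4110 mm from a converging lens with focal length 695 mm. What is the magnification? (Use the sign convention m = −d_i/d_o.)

m = -0.204

1/d_i = 1/f − 1/d_o = 1/(695.0) − 1/(4110) = 0.001196, so d_i = 836.4 mm.
m = −d_i/d_o = −(836.4)/(4110) = -0.204.
The image is real, inverted and reduced, on the far side of the lens.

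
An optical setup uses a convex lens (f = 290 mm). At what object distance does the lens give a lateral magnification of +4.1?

m = −d_i/d_o ⇒ d_i = −m·d_o.
1/f = 1/d_o + 1/d_i = 1/d_o − 1/(m·d_o) = (1 − 1/m)/d_o, so d_o = f(1 − 1/m) = (290.0)(1 − 1/(+4.1)) = 219 mm.

219 mm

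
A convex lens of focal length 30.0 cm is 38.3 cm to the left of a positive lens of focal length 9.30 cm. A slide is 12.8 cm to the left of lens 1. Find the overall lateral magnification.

Lens 1: 1/d_i1 = 1/(30.0) − 1/(12.8) = -0.04479, so d_i1 = -22.33 cm; m₁ = −d_i1/d_o1 = +1.745.
d_o2 = 38.3 − (-22.33) = 60.63 cm.
Lens 2: 1/d_i2 = 1/(9.30) − 1/(60.63) = 0.09103, so d_i2 = 10.98 cm; m₂ = −d_i2/d_o2 = -0.1812.
m = m₁·m₂ = (+1.745)(-0.1812) = -0.316.

m = -0.316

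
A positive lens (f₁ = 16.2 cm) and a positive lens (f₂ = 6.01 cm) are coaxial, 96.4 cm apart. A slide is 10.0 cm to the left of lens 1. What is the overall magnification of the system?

Lens 1: 1/d_i1 = 1/(16.2) − 1/(10.0) = -0.03827, so d_i1 = -26.13 cm; m₁ = −d_i1/d_o1 = +2.613.
d_o2 = 96.4 − (-26.13) = 122.5 cm.
Lens 2: 1/d_i2 = 1/(6.01) − 1/(122.5) = 0.1582, so d_i2 = 6.320 cm; m₂ = −d_i2/d_o2 = -0.05159.
m = m₁·m₂ = (+2.613)(-0.05159) = -0.135.

m = -0.135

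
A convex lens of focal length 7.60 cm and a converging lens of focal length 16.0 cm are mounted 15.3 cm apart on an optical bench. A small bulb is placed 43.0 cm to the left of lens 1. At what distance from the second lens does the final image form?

9.78 cm

Lens 1: 1/d_i1 = 1/f₁ − 1/d_o1 = 1/(7.60) − 1/(43.0) = 0.1083, so d_i1 = 9.232 cm.
The intermediate image is 9.232 cm to the right of lens 1, which is 15.3 − (9.232) = 6.068 cm to the left of lens 2, so d_o2 = +6.068 cm.
Lens 2: 1/d_i2 = 1/f₂ − 1/d_o2 = 1/(16.0) − 1/(6.068) = -0.1023, so d_i2 = -9.78 cm.
The final image is virtual, 9.78 cm to the left of lens 2 (overall magnification ≈ -0.35).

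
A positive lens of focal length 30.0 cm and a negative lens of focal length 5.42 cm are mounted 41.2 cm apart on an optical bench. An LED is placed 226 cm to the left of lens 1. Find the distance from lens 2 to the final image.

Lens 1: 1/d_i1 = 1/f₁ − 1/d_o1 = 1/(30.0) − 1/(226) = 0.02891, so d_i1 = 34.59 cm.
The intermediate image is 34.59 cm to the right of lens 1, which is 41.2 − (34.59) = 6.610 cm to the left of lens 2, so d_o2 = +6.610 cm.
Lens 2 is diverging, so f₂ = −5.42 cm.
Lens 2: 1/d_i2 = 1/f₂ − 1/d_o2 = 1/(-5.42) − 1/(6.610) = -0.3358, so d_i2 = -2.98 cm.
The final image is virtual, 2.98 cm to the left of lens 2 (overall magnification ≈ -0.069).

2.98 cm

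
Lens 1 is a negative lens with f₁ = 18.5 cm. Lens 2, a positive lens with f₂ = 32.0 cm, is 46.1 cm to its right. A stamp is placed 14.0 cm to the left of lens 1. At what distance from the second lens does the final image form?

78.4 cm

Lens 1 is diverging, so f₁ = −18.5 cm.
Lens 1: 1/d_i1 = 1/f₁ − 1/d_o1 = 1/(-18.5) − 1/(14.0) = -0.1255, so d_i1 = -7.969 cm.
The intermediate image is 7.969 cm to the left of lens 1 (virtual), which is 46.1 − (-7.969) = 54.07 cm to the left of lens 2, so d_o2 = +54.07 cm.
Lens 2: 1/d_i2 = 1/f₂ − 1/d_o2 = 1/(32.0) − 1/(54.07) = 0.01276, so d_i2 = 78.4 cm.
The final image is real, 78.4 cm to the right of lens 2 (overall magnification ≈ -0.83).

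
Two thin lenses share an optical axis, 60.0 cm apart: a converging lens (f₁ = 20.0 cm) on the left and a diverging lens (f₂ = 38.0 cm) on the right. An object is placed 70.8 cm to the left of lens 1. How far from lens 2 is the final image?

17.4 cm

Lens 1: 1/d_i1 = 1/f₁ − 1/d_o1 = 1/(20.0) − 1/(70.8) = 0.03588, so d_i1 = 27.87 cm.
The intermediate image is 27.87 cm to the right of lens 1, which is 60.0 − (27.87) = 32.13 cm to the left of lens 2, so d_o2 = +32.13 cm.
Lens 2 is diverging, so f₂ = −38.0 cm.
Lens 2: 1/d_i2 = 1/f₂ − 1/d_o2 = 1/(-38.0) − 1/(32.13) = -0.05744, so d_i2 = -17.4 cm.
The final image is virtual, 17.4 cm to the left of lens 2 (overall magnification ≈ -0.21).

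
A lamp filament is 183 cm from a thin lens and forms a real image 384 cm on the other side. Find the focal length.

f = 124 cm (converging)

Real image ⇒ d_i = +384 cm.
1/f = 1/d_o + 1/d_i = 1/(183) + 1/(384) = 0.008069, so f = 124 cm.
Since f is positive, the thin lens is converging.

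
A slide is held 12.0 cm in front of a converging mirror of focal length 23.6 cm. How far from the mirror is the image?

24.4 cm

Mirror equation: 1/q = 1/f − 1/p = 1/(23.60) − 1/(12.0) = 0.04237 − 0.08333 = -0.04096, so q = -24.4 cm.
The image is virtual, upright and enlarged, behind the mirror.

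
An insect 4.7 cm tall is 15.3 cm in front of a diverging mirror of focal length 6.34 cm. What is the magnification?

m = +0.293

For a diverging mirror, f = -6.34 cm.
1/d_i = 1/f − 1/d_o = 1/(-6.340) − 1/(15.3) = -0.2231, so d_i = -4.483 cm.
m = −d_i/d_o = −(-4.483)/(15.3) = +0.293.
The image is virtual, upright and reduced, behind the mirror.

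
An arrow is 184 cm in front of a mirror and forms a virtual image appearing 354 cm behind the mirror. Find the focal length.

Virtual image ⇒ d_i = −354 cm.
1/f = 1/d_o + 1/d_i = 1/(184) + 1/(-354) = 0.002610, so f = 383 cm.
Since f is positive, the mirror is concave.

f = 383 cm (concave)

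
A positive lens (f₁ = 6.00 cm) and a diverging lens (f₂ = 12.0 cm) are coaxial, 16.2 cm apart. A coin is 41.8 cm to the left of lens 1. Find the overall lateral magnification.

m = -0.0949

Lens 1: 1/d_i1 = 1/(6.00) − 1/(41.8) = 0.1427, so d_i1 = 7.006 cm; m₁ = −d_i1/d_o1 = -0.1676.
d_o2 = 16.2 − (7.006) = 9.194 cm.
f₂ = −12.0 cm (diverging).
Lens 2: 1/d_i2 = 1/(-12.0) − 1/(9.194) = -0.1921, so d_i2 = -5.206 cm; m₂ = −d_i2/d_o2 = +0.5662.
m = m₁·m₂ = (-0.1676)(+0.5662) = -0.0949.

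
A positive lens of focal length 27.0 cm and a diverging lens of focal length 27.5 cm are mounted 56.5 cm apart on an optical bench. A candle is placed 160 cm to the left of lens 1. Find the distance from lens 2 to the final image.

12.8 cm

Lens 1: 1/d_i1 = 1/f₁ − 1/d_o1 = 1/(27.0) − 1/(160) = 0.03079, so d_i1 = 32.48 cm.
The intermediate image is 32.48 cm to the right of lens 1, which is 56.5 − (32.48) = 24.02 cm to the left of lens 2, so d_o2 = +24.02 cm.
Lens 2 is diverging, so f₂ = −27.5 cm.
Lens 2: 1/d_i2 = 1/f₂ − 1/d_o2 = 1/(-27.5) − 1/(24.02) = -0.07800, so d_i2 = -12.8 cm.
The final image is virtual, 12.8 cm to the left of lens 2 (overall magnification ≈ -0.11).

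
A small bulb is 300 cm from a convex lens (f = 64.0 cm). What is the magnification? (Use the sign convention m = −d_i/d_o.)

1/d_i = 1/f − 1/d_o = 1/(64.00) − 1/(300) = 0.01229, so d_i = 81.36 cm.
m = −d_i/d_o = −(81.36)/(300) = -0.271.
The image is real, inverted and reduced, on the far side of the lens.

m = -0.271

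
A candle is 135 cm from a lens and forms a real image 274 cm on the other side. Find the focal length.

Real image ⇒ d_i = +274 cm.
1/f = 1/d_o + 1/d_i = 1/(135) + 1/(274) = 0.01106, so f = 90.4 cm.
Since f is positive, the lens is converging.

f = 90.4 cm (converging)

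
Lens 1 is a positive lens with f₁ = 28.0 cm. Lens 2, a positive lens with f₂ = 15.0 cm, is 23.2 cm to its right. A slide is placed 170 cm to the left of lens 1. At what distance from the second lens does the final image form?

6.11 cm

Lens 1: 1/d_i1 = 1/f₁ − 1/d_o1 = 1/(28.0) − 1/(170) = 0.02983, so d_i1 = 33.52 cm.
The intermediate image is 33.52 cm to the right of lens 1, which lies 10.32 cm to the right of lens 2 — a virtual object — so d_o2 = −10.32 cm.
Lens 2: 1/d_i2 = 1/f₂ − 1/d_o2 = 1/(15.0) − 1/(-10.32) = 0.1636, so d_i2 = 6.11 cm.
The final image is real, 6.11 cm to the right of lens 2 (overall magnification ≈ -0.12).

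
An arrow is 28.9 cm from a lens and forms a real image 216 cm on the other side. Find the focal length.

Real image ⇒ d_i = +216 cm.
1/f = 1/d_o + 1/d_i = 1/(28.9) + 1/(216) = 0.03923, so f = 25.5 cm.
Since f is positive, the lens is converging.

f = 25.5 cm (converging)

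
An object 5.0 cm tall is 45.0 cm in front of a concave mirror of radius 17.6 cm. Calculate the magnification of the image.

m = -0.243

f = R/2 = 17.6/2 = 8.800 cm.
1/d_i = 1/f − 1/d_o = 1/(8.800) − 1/(45.0) = 0.09141, so d_i = 10.94 cm.
m = −d_i/d_o = −(10.94)/(45.0) = -0.243.
The image is real, inverted and reduced, in front of the mirror.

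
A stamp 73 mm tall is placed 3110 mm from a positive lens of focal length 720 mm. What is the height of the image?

22.0 mm

1/d_i = 1/f − 1/d_o = 1/(720.0) − 1/(3110) = 0.001067, so d_i = 936.9 mm.
m = −d_i/d_o = -0.3013.
|h_i| = |m|·h_o = 0.3013 × 73 = 22.0 mm. The image is real, inverted and reduced, on the far side of the lens.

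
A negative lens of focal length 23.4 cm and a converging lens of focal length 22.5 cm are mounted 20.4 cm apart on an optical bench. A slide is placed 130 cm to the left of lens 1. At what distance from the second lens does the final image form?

51.1 cm

Lens 1 is diverging, so f₁ = −23.4 cm.
Lens 1: 1/d_i1 = 1/f₁ − 1/d_o1 = 1/(-23.4) − 1/(130) = -0.05043, so d_i1 = -19.83 cm.
The intermediate image is 19.83 cm to the left of lens 1 (virtual), which is 20.4 − (-19.83) = 40.23 cm to the left of lens 2, so d_o2 = +40.23 cm.
Lens 2: 1/d_i2 = 1/f₂ − 1/d_o2 = 1/(22.5) − 1/(40.23) = 0.01959, so d_i2 = 51.1 cm.
The final image is real, 51.1 cm to the right of lens 2 (overall magnification ≈ -0.19).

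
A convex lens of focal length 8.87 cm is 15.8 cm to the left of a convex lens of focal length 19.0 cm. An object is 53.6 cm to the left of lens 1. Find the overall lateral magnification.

Lens 1: 1/d_i1 = 1/(8.87) − 1/(53.6) = 0.09408, so d_i1 = 10.63 cm; m₁ = −d_i1/d_o1 = -0.1983.
d_o2 = 15.8 − (10.63) = 5.170 cm.
Lens 2: 1/d_i2 = 1/(19.0) − 1/(5.170) = -0.1408, so d_i2 = -7.103 cm; m₂ = −d_i2/d_o2 = +1.374.
m = m₁·m₂ = (-0.1983)(+1.374) = -0.272.

m = -0.272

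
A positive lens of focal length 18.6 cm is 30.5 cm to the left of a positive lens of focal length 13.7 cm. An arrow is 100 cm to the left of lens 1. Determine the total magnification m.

Lens 1: 1/d_i1 = 1/(18.6) − 1/(100) = 0.04376, so d_i1 = 22.85 cm; m₁ = −d_i1/d_o1 = -0.2285.
d_o2 = 30.5 − (22.85) = 7.650 cm.
Lens 2: 1/d_i2 = 1/(13.7) − 1/(7.650) = -0.05773, so d_i2 = -17.32 cm; m₂ = −d_i2/d_o2 = +2.264.
m = m₁·m₂ = (-0.2285)(+2.264) = -0.517.

m = -0.517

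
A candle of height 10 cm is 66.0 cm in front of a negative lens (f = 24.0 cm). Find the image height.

2.67 cm

For a negative lens, f = -24.0 cm.
1/d_i = 1/f − 1/d_o = 1/(-24.00) − 1/(66.0) = -0.05682, so d_i = -17.60 cm.
m = −d_i/d_o = +0.2667.
|h_i| = |m|·h_o = 0.2667 × 10 = 2.67 cm. The image is virtual, upright and reduced, on the same side as the object.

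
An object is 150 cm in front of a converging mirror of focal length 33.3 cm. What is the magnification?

m = -0.285

1/d_i = 1/f − 1/d_o = 1/(33.30) − 1/(150) = 0.02336, so d_i = 42.80 cm.
m = −d_i/d_o = −(42.80)/(150) = -0.285.
The image is real, inverted and reduced, in front of the mirror.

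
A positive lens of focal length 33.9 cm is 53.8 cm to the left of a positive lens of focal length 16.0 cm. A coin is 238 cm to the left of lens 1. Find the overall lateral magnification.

Lens 1: 1/d_i1 = 1/(33.9) − 1/(238) = 0.02530, so d_i1 = 39.53 cm; m₁ = −d_i1/d_o1 = -0.1661.
d_o2 = 53.8 − (39.53) = 14.27 cm.
Lens 2: 1/d_i2 = 1/(16.0) − 1/(14.27) = -0.007577, so d_i2 = -132.0 cm; m₂ = −d_i2/d_o2 = +9.249.
m = m₁·m₂ = (-0.1661)(+9.249) = -1.54.

m = -1.54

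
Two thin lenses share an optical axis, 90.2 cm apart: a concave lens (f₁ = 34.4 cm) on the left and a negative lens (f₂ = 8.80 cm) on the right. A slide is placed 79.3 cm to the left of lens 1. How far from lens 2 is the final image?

8.17 cm

Lens 1 is diverging, so f₁ = −34.4 cm.
Lens 1: 1/d_i1 = 1/f₁ − 1/d_o1 = 1/(-34.4) − 1/(79.3) = -0.04168, so d_i1 = -23.99 cm.
The intermediate image is 23.99 cm to the left of lens 1 (virtual), which is 90.2 − (-23.99) = 114.2 cm to the left of lens 2, so d_o2 = +114.2 cm.
Lens 2 is diverging, so f₂ = −8.80 cm.
Lens 2: 1/d_i2 = 1/f₂ − 1/d_o2 = 1/(-8.80) − 1/(114.2) = -0.1224, so d_i2 = -8.17 cm.
The final image is virtual, 8.17 cm to the left of lens 2 (overall magnification ≈ 0.022).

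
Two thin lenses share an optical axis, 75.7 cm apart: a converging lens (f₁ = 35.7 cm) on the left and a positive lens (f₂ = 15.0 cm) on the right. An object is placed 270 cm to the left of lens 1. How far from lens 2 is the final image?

26.5 cm

Lens 1: 1/d_i1 = 1/f₁ − 1/d_o1 = 1/(35.7) − 1/(270) = 0.02431, so d_i1 = 41.14 cm.
The intermediate image is 41.14 cm to the right of lens 1, which is 75.7 − (41.14) = 34.56 cm to the left of lens 2, so d_o2 = +34.56 cm.
Lens 2: 1/d_i2 = 1/f₂ − 1/d_o2 = 1/(15.0) − 1/(34.56) = 0.03773, so d_i2 = 26.5 cm.
The final image is real, 26.5 cm to the right of lens 2 (overall magnification ≈ 0.12).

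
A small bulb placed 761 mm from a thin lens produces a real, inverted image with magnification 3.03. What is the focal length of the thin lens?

m = −d_i/d_o ⇒ d_i = −m·d_o = −(-3.03)·(761) = 2306 mm.
1/f = 1/d_o + 1/d_i = 1/(761) + 1/(2306) = 0.001748, so f = 572 mm.
Since f is positive, the thin lens is converging.

f = 572 mm (converging)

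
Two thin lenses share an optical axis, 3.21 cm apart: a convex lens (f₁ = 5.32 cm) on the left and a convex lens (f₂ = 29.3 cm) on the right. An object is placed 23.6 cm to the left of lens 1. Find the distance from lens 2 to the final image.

Lens 1: 1/d_i1 = 1/f₁ − 1/d_o1 = 1/(5.32) − 1/(23.6) = 0.1456, so d_i1 = 6.868 cm.
The intermediate image is 6.868 cm to the right of lens 1, which lies 3.658 cm to the right of lens 2 — a virtual object — so d_o2 = −3.658 cm.
Lens 2: 1/d_i2 = 1/f₂ − 1/d_o2 = 1/(29.3) − 1/(-3.658) = 0.3075, so d_i2 = 3.25 cm.
The final image is real, 3.25 cm to the right of lens 2 (overall magnification ≈ -0.26).

3.25 cm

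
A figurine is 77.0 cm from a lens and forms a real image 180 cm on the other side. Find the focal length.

f = 53.9 cm (converging)

Real image ⇒ d_i = +180 cm.
1/f = 1/d_o + 1/d_i = 1/(77.0) + 1/(180) = 0.01854, so f = 53.9 cm.
Since f is positive, the lens is converging.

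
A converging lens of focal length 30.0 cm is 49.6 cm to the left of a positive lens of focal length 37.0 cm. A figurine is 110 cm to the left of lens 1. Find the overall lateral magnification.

m = -0.484

Lens 1: 1/d_i1 = 1/(30.0) − 1/(110) = 0.02424, so d_i1 = 41.25 cm; m₁ = −d_i1/d_o1 = -0.3750.
d_o2 = 49.6 − (41.25) = 8.350 cm.
Lens 2: 1/d_i2 = 1/(37.0) − 1/(8.350) = -0.09273, so d_i2 = -10.78 cm; m₂ = −d_i2/d_o2 = +1.291.
m = m₁·m₂ = (-0.3750)(+1.291) = -0.484.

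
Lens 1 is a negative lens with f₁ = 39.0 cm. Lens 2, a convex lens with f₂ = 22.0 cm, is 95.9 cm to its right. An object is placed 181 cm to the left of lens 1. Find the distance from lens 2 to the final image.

Lens 1 is diverging, so f₁ = −39.0 cm.
Lens 1: 1/d_i1 = 1/f₁ − 1/d_o1 = 1/(-39.0) − 1/(181) = -0.03117, so d_i1 = -32.09 cm.
The intermediate image is 32.09 cm to the left of lens 1 (virtual), which is 95.9 − (-32.09) = 128.0 cm to the left of lens 2, so d_o2 = +128.0 cm.
Lens 2: 1/d_i2 = 1/f₂ − 1/d_o2 = 1/(22.0) − 1/(128.0) = 0.03764, so d_i2 = 26.6 cm.
The final image is real, 26.6 cm to the right of lens 2 (overall magnification ≈ -0.037).

26.6 cm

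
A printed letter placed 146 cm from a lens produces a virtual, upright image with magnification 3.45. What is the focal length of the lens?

m = −d_i/d_o ⇒ d_i = −m·d_o = −(+3.45)·(146) = -503.7 cm.
1/f = 1/d_o + 1/d_i = 1/(146) + 1/(-503.7) = 0.004864, so f = 206 cm.
Since f is positive, the lens is converging.

f = 206 cm (converging)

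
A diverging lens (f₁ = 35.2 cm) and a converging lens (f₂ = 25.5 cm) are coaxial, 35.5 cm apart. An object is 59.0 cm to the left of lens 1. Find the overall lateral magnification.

f₁ = −35.2 cm (diverging).
Lens 1: 1/d_i1 = 1/(-35.2) − 1/(59.0) = -0.04536, so d_i1 = -22.05 cm; m₁ = −d_i1/d_o1 = +0.3737.
d_o2 = 35.5 − (-22.05) = 57.55 cm.
Lens 2: 1/d_i2 = 1/(25.5) − 1/(57.55) = 0.02184, so d_i2 = 45.79 cm; m₂ = −d_i2/d_o2 = -0.7956.
m = m₁·m₂ = (+0.3737)(-0.7956) = -0.297.

m = -0.297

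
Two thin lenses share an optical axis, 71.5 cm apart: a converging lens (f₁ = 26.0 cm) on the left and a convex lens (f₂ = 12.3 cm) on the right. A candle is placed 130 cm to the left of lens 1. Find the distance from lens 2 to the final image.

Lens 1: 1/d_i1 = 1/f₁ − 1/d_o1 = 1/(26.0) − 1/(130) = 0.03077, so d_i1 = 32.50 cm.
The intermediate image is 32.50 cm to the right of lens 1, which is 71.5 − (32.50) = 39.00 cm to the left of lens 2, so d_o2 = +39.00 cm.
Lens 2: 1/d_i2 = 1/f₂ − 1/d_o2 = 1/(12.3) − 1/(39.00) = 0.05566, so d_i2 = 18.0 cm.
The final image is real, 18.0 cm to the right of lens 2 (overall magnification ≈ 0.12).

18.0 cm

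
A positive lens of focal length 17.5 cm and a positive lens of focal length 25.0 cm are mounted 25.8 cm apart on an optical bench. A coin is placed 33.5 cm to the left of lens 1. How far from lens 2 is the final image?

7.56 cm

Lens 1: 1/d_i1 = 1/f₁ − 1/d_o1 = 1/(17.5) − 1/(33.5) = 0.02729, so d_i1 = 36.64 cm.
The intermediate image is 36.64 cm to the right of lens 1, which lies 10.84 cm to the right of lens 2 — a virtual object — so d_o2 = −10.84 cm.
Lens 2: 1/d_i2 = 1/f₂ − 1/d_o2 = 1/(25.0) − 1/(-10.84) = 0.1323, so d_i2 = 7.56 cm.
The final image is real, 7.56 cm to the right of lens 2 (overall magnification ≈ -0.76).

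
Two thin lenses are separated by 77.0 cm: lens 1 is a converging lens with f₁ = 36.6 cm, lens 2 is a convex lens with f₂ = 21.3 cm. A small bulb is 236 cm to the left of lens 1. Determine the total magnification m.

Lens 1: 1/d_i1 = 1/(36.6) − 1/(236) = 0.02309, so d_i1 = 43.32 cm; m₁ = −d_i1/d_o1 = -0.1836.
d_o2 = 77.0 − (43.32) = 33.68 cm.
Lens 2: 1/d_i2 = 1/(21.3) − 1/(33.68) = 0.01726, so d_i2 = 57.95 cm; m₂ = −d_i2/d_o2 = -1.721.
m = m₁·m₂ = (-0.1836)(-1.721) = +0.316.

m = +0.316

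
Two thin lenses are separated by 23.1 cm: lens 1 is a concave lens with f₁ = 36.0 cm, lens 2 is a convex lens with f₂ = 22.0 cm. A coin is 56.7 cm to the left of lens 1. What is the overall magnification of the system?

f₁ = −36.0 cm (diverging).
Lens 1: 1/d_i1 = 1/(-36.0) − 1/(56.7) = -0.04541, so d_i1 = -22.02 cm; m₁ = −d_i1/d_o1 = +0.3884.
d_o2 = 23.1 − (-22.02) = 45.12 cm.
Lens 2: 1/d_i2 = 1/(22.0) − 1/(45.12) = 0.02329, so d_i2 = 42.93 cm; m₂ = −d_i2/d_o2 = -0.9516.
m = m₁·m₂ = (+0.3884)(-0.9516) = -0.370.

m = -0.370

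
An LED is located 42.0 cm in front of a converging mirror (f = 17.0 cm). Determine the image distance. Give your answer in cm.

28.6 cm

Mirror equation: 1/v = 1/f − 1/u = 1/(17.00) − 1/(42.0) = 0.05882 − 0.02381 = 0.03501, so v = 28.6 cm.
The image is real, inverted and reduced, in front of the mirror.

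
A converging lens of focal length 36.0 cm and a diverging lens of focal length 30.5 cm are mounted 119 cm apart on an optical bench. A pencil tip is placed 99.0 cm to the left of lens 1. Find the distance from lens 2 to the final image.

Lens 1: 1/d_i1 = 1/f₁ − 1/d_o1 = 1/(36.0) − 1/(99.0) = 0.01768, so d_i1 = 56.57 cm.
The intermediate image is 56.57 cm to the right of lens 1, which is 119 − (56.57) = 62.43 cm to the left of lens 2, so d_o2 = +62.43 cm.
Lens 2 is diverging, so f₂ = −30.5 cm.
Lens 2: 1/d_i2 = 1/f₂ − 1/d_o2 = 1/(-30.5) − 1/(62.43) = -0.04880, so d_i2 = -20.5 cm.
The final image is virtual, 20.5 cm to the left of lens 2 (overall magnification ≈ -0.19).

20.5 cm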